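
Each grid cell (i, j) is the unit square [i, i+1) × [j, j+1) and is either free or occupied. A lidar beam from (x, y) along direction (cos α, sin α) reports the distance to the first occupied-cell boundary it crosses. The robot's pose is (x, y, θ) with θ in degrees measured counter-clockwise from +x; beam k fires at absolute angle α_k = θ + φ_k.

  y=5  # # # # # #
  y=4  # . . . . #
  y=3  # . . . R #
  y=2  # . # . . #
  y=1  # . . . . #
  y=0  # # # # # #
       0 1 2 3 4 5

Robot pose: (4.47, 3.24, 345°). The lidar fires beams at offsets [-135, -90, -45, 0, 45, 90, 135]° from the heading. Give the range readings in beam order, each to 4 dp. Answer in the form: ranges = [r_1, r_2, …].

beam 1: φ=-135°, α=210°
  d=(-0.8660,-0.5000)  start (4,3)  tX=0.5427 tY=0.4800  stride 1/|dx|=1.1547 1/|dy|=2.0000
    cross y-line → (4,2), t=0.4800
    cross x-line → (3,2), t=0.5427
    cross x-line → (2,2), t=1.6974 (wall)
  → r_1 = 1.6974
beam 2: φ=-90°, α=255°
  d=(-0.2588,-0.9659)  start (4,3)  tX=1.8159 tY=0.2485  stride 1/|dx|=3.8637 1/|dy|=1.0353
    cross y-line → (4,2), t=0.2485
    cross y-line → (4,1), t=1.2837
    cross x-line → (3,1), t=1.8159
    cross y-line → (3,0), t=2.3190 (wall)
  → r_2 = 2.3190
beam 3: φ=-45°, α=300°
  d=(0.5000,-0.8660)  start (4,3)  tX=1.0600 tY=0.2771  stride 1/|dx|=2.0000 1/|dy|=1.1547
    cross y-line → (4,2), t=0.2771
    cross x-line → (5,2), t=1.0600 (wall)
  → r_3 = 1.0600
beam 4: φ=0°, α=345°
  d=(0.9659,-0.2588)  start (4,3)  tX=0.5487 tY=0.9273  stride 1/|dx|=1.0353 1/|dy|=3.8637
    cross x-line → (5,3), t=0.5487 (wall)
  → r_4 = 0.5487
beam 5: φ=45°, α=30°
  d=(0.8660,0.5000)  start (4,3)  tX=0.6120 tY=1.5200  stride 1/|dx|=1.1547 1/|dy|=2.0000
    cross x-line → (5,3), t=0.6120 (wall)
  → r_5 = 0.6120
beam 6: φ=90°, α=75°
  d=(0.2588,0.9659)  start (4,3)  tX=2.0478 tY=0.7868  stride 1/|dx|=3.8637 1/|dy|=1.0353
    cross y-line → (4,4), t=0.7868
    cross y-line → (4,5), t=1.8221 (wall)
  → r_6 = 1.8221
beam 7: φ=135°, α=120°
  d=(-0.5000,0.8660)  start (4,3)  tX=0.9400 tY=0.8776  stride 1/|dx|=2.0000 1/|dy|=1.1547
    cross y-line → (4,4), t=0.8776
    cross x-line → (3,4), t=0.9400
    cross y-line → (3,5), t=2.0323 (wall)
  → r_7 = 2.0323

ranges = [1.6974, 2.3190, 1.0600, 0.5487, 0.6120, 1.8221, 2.0323]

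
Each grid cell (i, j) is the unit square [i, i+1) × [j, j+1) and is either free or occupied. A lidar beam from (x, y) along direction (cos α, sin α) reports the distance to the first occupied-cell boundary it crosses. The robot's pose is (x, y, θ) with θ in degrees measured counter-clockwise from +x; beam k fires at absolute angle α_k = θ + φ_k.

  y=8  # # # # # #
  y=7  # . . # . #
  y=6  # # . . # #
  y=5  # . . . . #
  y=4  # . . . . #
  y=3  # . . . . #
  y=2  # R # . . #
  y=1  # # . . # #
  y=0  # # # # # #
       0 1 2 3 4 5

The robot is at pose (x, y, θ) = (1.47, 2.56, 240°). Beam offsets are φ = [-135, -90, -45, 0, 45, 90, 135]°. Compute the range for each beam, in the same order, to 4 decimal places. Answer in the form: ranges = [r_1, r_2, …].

ranges = [1.8159, 0.5427, 0.4866, 0.6466, 0.5798, 0.6120, 0.5487]

beam 1: φ=-135°, α=105°
  cosα=-0.2588 sinα=0.9659 | (1,2) | tMaxX 1.8159 tMaxY 0.4555 | tΔX 3.8637 tΔY 1.0353
    t=0.4555 [y] (1,3)
    t=1.4908 [y] (1,4)
    t=1.8159 [x] (0,4) — stop
  → r_1 = 1.8159
beam 2: φ=-90°, α=150°
  cosα=-0.8660 sinα=0.5000 | (1,2) | tMaxX 0.5427 tMaxY 0.8800 | tΔX 1.1547 tΔY 2.0000
    t=0.5427 [x] (0,2) — stop
  → r_2 = 0.5427
beam 3: φ=-45°, α=195°
  cosα=-0.9659 sinα=-0.2588 | (1,2) | tMaxX 0.4866 tMaxY 2.1637 | tΔX 1.0353 tΔY 3.8637
    t=0.4866 [x] (0,2) — stop
  → r_3 = 0.4866
beam 4: φ=0°, α=240°
  cosα=-0.5000 sinα=-0.8660 | (1,2) | tMaxX 0.9400 tMaxY 0.6466 | tΔX 2.0000 tΔY 1.1547
    t=0.6466 [y] (1,1) — stop
  → r_4 = 0.6466
beam 5: φ=45°, α=285°
  cosα=0.2588 sinα=-0.9659 | (1,2) | tMaxX 2.0478 tMaxY 0.5798 | tΔX 3.8637 tΔY 1.0353
    t=0.5798 [y] (1,1) — stop
  → r_5 = 0.5798
beam 6: φ=90°, α=330°
  cosα=0.8660 sinα=-0.5000 | (1,2) | tMaxX 0.6120 tMaxY 1.1200 | tΔX 1.1547 tΔY 2.0000
    t=0.6120 [x] (2,2) — stop
  → r_6 = 0.6120
beam 7: φ=135°, α=15°
  cosα=0.9659 sinα=0.2588 | (1,2) | tMaxX 0.5487 tMaxY 1.7000 | tΔX 1.0353 tΔY 3.8637
    t=0.5487 [x] (2,2) — stop
  → r_7 = 0.5487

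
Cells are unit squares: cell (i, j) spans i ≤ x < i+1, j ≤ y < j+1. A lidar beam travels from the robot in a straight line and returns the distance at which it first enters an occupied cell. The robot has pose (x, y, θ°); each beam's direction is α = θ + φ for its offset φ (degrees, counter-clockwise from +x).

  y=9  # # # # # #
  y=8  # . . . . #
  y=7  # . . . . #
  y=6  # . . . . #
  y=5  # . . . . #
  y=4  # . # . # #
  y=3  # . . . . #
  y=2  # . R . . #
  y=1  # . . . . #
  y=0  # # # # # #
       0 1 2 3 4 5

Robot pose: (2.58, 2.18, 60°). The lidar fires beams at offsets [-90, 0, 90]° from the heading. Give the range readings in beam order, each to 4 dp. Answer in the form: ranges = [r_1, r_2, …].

ranges = [2.3600, 2.8400, 1.8244]

beam 1: φ=-90°, α=330°
  d=(0.8660,-0.5000)  start (2,2)  tX=0.4850 tY=0.3600  stride 1/|dx|=1.1547 1/|dy|=2.0000
    cross y-line → (2,1), t=0.3600
    cross x-line → (3,1), t=0.4850
    cross x-line → (4,1), t=1.6397
    cross y-line → (4,0), t=2.3600 (wall)
  → r_1 = 2.3600
beam 2: φ=0°, α=60°
  d=(0.5000,0.8660)  start (2,2)  tX=0.8400 tY=0.9469  stride 1/|dx|=2.0000 1/|dy|=1.1547
    cross x-line → (3,2), t=0.8400
    cross y-line → (3,3), t=0.9469
    cross y-line → (3,4), t=2.1016
    cross x-line → (4,4), t=2.8400 (wall)
  → r_2 = 2.8400
beam 3: φ=90°, α=150°
  d=(-0.8660,0.5000)  start (2,2)  tX=0.6697 tY=1.6400  stride 1/|dx|=1.1547 1/|dy|=2.0000
    cross x-line → (1,2), t=0.6697
    cross y-line → (1,3), t=1.6400
    cross x-line → (0,3), t=1.8244 (wall)
  → r_3 = 1.8244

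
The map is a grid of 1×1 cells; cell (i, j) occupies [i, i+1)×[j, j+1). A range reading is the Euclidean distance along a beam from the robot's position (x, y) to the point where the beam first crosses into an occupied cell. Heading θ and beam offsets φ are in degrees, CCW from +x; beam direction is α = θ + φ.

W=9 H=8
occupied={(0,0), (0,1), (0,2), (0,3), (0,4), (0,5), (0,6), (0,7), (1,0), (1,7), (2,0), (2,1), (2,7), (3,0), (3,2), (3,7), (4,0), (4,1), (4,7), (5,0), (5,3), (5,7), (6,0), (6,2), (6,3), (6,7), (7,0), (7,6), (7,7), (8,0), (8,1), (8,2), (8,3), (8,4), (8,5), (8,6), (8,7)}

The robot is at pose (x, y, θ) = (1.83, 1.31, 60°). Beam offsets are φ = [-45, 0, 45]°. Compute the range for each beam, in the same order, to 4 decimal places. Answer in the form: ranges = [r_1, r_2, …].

beam 1: φ=-45°, α=15°
  direction (0.9659, 0.2588); cell (1,1); t to first gridline: x 0.1760, y 2.6660 (then +1.0353 / +3.8637)
    (2,1) via x @ 0.1760  # hit
  → r_1 = 0.1760
beam 2: φ=0°, α=60°
  direction (0.5000, 0.8660); cell (1,1); t to first gridline: x 0.3400, y 0.7967 (then +2.0000 / +1.1547)
    (2,1) via x @ 0.3400  # hit
  → r_2 = 0.3400
beam 3: φ=45°, α=105°
  direction (-0.2588, 0.9659); cell (1,1); t to first gridline: x 3.2069, y 0.7143 (then +3.8637 / +1.0353)
    (1,2) via y @ 0.7143
    (1,3) via y @ 1.7496
    (1,4) via y @ 2.7849
    (0,4) via x @ 3.2069  # hit
  → r_3 = 3.2069

ranges = [0.1760, 0.3400, 3.2069]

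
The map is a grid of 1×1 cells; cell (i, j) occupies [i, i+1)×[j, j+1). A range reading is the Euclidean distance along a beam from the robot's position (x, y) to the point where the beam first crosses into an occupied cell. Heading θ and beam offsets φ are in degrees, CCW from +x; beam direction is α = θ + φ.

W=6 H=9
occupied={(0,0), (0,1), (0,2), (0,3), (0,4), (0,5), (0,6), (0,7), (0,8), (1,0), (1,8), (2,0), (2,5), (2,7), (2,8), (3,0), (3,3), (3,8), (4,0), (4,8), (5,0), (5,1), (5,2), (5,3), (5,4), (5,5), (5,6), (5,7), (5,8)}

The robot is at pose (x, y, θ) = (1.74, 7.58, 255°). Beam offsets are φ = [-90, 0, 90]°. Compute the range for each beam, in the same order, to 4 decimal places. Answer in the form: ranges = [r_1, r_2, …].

beam 1: φ=-90°, α=165°
  d=(-0.9659,0.2588)  start (1,7)  tX=0.7661 tY=1.6228  stride 1/|dx|=1.0353 1/|dy|=3.8637
    cross x-line → (0,7), t=0.7661 (wall)
  → r_1 = 0.7661
beam 2: φ=0°, α=255°
  d=(-0.2588,-0.9659)  start (1,7)  tX=2.8591 tY=0.6005  stride 1/|dx|=3.8637 1/|dy|=1.0353
    cross y-line → (1,6), t=0.6005
    cross y-line → (1,5), t=1.6357
    cross y-line → (1,4), t=2.6710
    cross x-line → (0,4), t=2.8591 (wall)
  → r_2 = 2.8591
beam 3: φ=90°, α=345°
  d=(0.9659,-0.2588)  start (1,7)  tX=0.2692 tY=2.2409  stride 1/|dx|=1.0353 1/|dy|=3.8637
    cross x-line → (2,7), t=0.2692 (wall)
  → r_3 = 0.2692

ranges = [0.7661, 2.8591, 0.2692]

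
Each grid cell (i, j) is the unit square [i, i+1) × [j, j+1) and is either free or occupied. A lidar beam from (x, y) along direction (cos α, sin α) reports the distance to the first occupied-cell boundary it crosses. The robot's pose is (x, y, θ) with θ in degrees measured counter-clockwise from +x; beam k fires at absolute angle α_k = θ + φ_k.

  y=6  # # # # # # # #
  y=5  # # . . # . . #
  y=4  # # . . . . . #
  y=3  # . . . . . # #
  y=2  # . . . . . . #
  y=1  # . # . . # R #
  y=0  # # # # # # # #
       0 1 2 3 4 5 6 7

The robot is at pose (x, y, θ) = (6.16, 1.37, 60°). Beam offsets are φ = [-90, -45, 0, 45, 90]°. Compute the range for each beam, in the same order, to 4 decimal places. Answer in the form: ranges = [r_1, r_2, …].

beam 1: φ=-90°, α=330°
  dir = (cos 330°, sin 330°) = (0.8660, -0.5000); from cell (6,1)
  next x-line at t=0.9699, next y-line at t=0.7400; Δt_x=1.1547, Δt_y=2.0000
    y: enter (6,0) at t=0.7400 ← occupied
  → r_1 = 0.7400
beam 2: φ=-45°, α=15°
  dir = (cos 15°, sin 15°) = (0.9659, 0.2588); from cell (6,1)
  next x-line at t=0.8696, next y-line at t=2.4341; Δt_x=1.0353, Δt_y=3.8637
    x: enter (7,1) at t=0.8696 ← occupied
  → r_2 = 0.8696
beam 3: φ=0°, α=60°
  dir = (cos 60°, sin 60°) = (0.5000, 0.8660); from cell (6,1)
  next x-line at t=1.6800, next y-line at t=0.7275; Δt_x=2.0000, Δt_y=1.1547
    y: enter (6,2) at t=0.7275
    x: enter (7,2) at t=1.6800 ← occupied
  → r_3 = 1.6800
beam 4: φ=45°, α=105°
  dir = (cos 105°, sin 105°) = (-0.2588, 0.9659); from cell (6,1)
  next x-line at t=0.6182, next y-line at t=0.6522; Δt_x=3.8637, Δt_y=1.0353
    x: enter (5,1) at t=0.6182 ← occupied
  → r_4 = 0.6182
beam 5: φ=90°, α=150°
  dir = (cos 150°, sin 150°) = (-0.8660, 0.5000); from cell (6,1)
  next x-line at t=0.1848, next y-line at t=1.2600; Δt_x=1.1547, Δt_y=2.0000
    x: enter (5,1) at t=0.1848 ← occupied
  → r_5 = 0.1848

ranges = [0.7400, 0.8696, 1.6800, 0.6182, 0.1848]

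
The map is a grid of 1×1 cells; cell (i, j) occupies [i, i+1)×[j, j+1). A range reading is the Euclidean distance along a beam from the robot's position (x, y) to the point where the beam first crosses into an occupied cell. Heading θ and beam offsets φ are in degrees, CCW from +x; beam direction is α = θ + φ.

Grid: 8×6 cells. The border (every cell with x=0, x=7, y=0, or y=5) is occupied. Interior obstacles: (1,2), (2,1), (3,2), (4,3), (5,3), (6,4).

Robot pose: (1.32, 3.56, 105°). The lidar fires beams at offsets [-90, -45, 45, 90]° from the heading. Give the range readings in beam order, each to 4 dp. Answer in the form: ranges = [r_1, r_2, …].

ranges = [4.8451, 1.6628, 0.3695, 0.3313]

beam 1: φ=-90°, α=15°
  cosα=0.9659 sinα=0.2588 | (1,3) | tMaxX 0.7040 tMaxY 1.7000 | tΔX 1.0353 tΔY 3.8637
    t=0.7040 [x] (2,3)
    t=1.7000 [y] (2,4)
    t=1.7393 [x] (3,4)
    t=2.7745 [x] (4,4)
    t=3.8098 [x] (5,4)
    t=4.8451 [x] (6,4) — stop
  → r_1 = 4.8451
beam 2: φ=-45°, α=60°
  cosα=0.5000 sinα=0.8660 | (1,3) | tMaxX 1.3600 tMaxY 0.5081 | tΔX 2.0000 tΔY 1.1547
    t=0.5081 [y] (1,4)
    t=1.3600 [x] (2,4)
    t=1.6628 [y] (2,5) — stop
  → r_2 = 1.6628
beam 3: φ=45°, α=150°
  cosα=-0.8660 sinα=0.5000 | (1,3) | tMaxX 0.3695 tMaxY 0.8800 | tΔX 1.1547 tΔY 2.0000
    t=0.3695 [x] (0,3) — stop
  → r_3 = 0.3695
beam 4: φ=90°, α=195°
  cosα=-0.9659 sinα=-0.2588 | (1,3) | tMaxX 0.3313 tMaxY 2.1637 | tΔX 1.0353 tΔY 3.8637
    t=0.3313 [x] (0,3) — stop
  → r_4 = 0.3313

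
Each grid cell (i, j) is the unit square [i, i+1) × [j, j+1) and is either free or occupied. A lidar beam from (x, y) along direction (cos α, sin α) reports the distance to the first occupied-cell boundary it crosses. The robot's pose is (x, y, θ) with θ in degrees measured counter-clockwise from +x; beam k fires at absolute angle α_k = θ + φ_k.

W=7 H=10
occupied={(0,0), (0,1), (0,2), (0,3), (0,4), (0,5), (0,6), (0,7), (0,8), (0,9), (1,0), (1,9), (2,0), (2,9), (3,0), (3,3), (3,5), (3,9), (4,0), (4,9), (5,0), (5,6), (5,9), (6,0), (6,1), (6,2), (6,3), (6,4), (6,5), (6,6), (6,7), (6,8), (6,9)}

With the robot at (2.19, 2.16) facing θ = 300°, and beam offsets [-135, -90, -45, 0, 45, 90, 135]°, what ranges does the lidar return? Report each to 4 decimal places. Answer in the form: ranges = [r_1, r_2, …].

beam 1: φ=-135°, α=165°
  d=(-0.9659,0.2588)  start (2,2)  tX=0.1967 tY=3.2455  stride 1/|dx|=1.0353 1/|dy|=3.8637
    cross x-line → (1,2), t=0.1967
    cross x-line → (0,2), t=1.2320 (wall)
  → r_1 = 1.2320
beam 2: φ=-90°, α=210°
  d=(-0.8660,-0.5000)  start (2,2)  tX=0.2194 tY=0.3200  stride 1/|dx|=1.1547 1/|dy|=2.0000
    cross x-line → (1,2), t=0.2194
    cross y-line → (1,1), t=0.3200
    cross x-line → (0,1), t=1.3741 (wall)
  → r_2 = 1.3741
beam 3: φ=-45°, α=255°
  d=(-0.2588,-0.9659)  start (2,2)  tX=0.7341 tY=0.1656  stride 1/|dx|=3.8637 1/|dy|=1.0353
    cross y-line → (2,1), t=0.1656
    cross x-line → (1,1), t=0.7341
    cross y-line → (1,0), t=1.2009 (wall)
  → r_3 = 1.2009
beam 4: φ=0°, α=300°
  d=(0.5000,-0.8660)  start (2,2)  tX=1.6200 tY=0.1848  stride 1/|dx|=2.0000 1/|dy|=1.1547
    cross y-line → (2,1), t=0.1848
    cross y-line → (2,0), t=1.3395 (wall)
  → r_4 = 1.3395
beam 5: φ=45°, α=345°
  d=(0.9659,-0.2588)  start (2,2)  tX=0.8386 tY=0.6182  stride 1/|dx|=1.0353 1/|dy|=3.8637
    cross y-line → (2,1), t=0.6182
    cross x-line → (3,1), t=0.8386
    cross x-line → (4,1), t=1.8738
    cross x-line → (5,1), t=2.9091
    cross x-line → (6,1), t=3.9444 (wall)
  → r_5 = 3.9444
beam 6: φ=90°, α=30°
  d=(0.8660,0.5000)  start (2,2)  tX=0.9353 tY=1.6800  stride 1/|dx|=1.1547 1/|dy|=2.0000
    cross x-line → (3,2), t=0.9353
    cross y-line → (3,3), t=1.6800 (wall)
  → r_6 = 1.6800
beam 7: φ=135°, α=75°
  d=(0.2588,0.9659)  start (2,2)  tX=3.1296 tY=0.8696  stride 1/|dx|=3.8637 1/|dy|=1.0353
    cross y-line → (2,3), t=0.8696
    cross y-line → (2,4), t=1.9049
    cross y-line → (2,5), t=2.9402
    cross x-line → (3,5), t=3.1296 (wall)
  → r_7 = 3.1296

ranges = [1.2320, 1.3741, 1.2009, 1.3395, 3.9444, 1.6800, 3.1296]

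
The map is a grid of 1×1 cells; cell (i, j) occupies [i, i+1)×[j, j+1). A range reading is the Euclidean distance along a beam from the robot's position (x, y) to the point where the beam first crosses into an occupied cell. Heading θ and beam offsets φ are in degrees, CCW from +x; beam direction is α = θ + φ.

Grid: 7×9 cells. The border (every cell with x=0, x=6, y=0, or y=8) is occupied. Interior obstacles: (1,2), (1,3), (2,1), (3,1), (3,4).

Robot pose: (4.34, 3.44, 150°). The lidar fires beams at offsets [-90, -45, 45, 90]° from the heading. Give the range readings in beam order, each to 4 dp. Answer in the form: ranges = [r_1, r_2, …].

ranges = [3.3200, 1.3137, 2.4225, 1.6628]

beam 1: φ=-90°, α=60°
  direction (0.5000, 0.8660); cell (4,3); t to first gridline: x 1.3200, y 0.6466 (then +2.0000 / +1.1547)
    (4,4) via y @ 0.6466
    (5,4) via x @ 1.3200
    (5,5) via y @ 1.8013
    (5,6) via y @ 2.9560
    (6,6) via x @ 3.3200  # hit
  → r_1 = 3.3200
beam 2: φ=-45°, α=105°
  direction (-0.2588, 0.9659); cell (4,3); t to first gridline: x 1.3137, y 0.5798 (then +3.8637 / +1.0353)
    (4,4) via y @ 0.5798
    (3,4) via x @ 1.3137  # hit
  → r_2 = 1.3137
beam 3: φ=45°, α=195°
  direction (-0.9659, -0.2588); cell (4,3); t to first gridline: x 0.3520, y 1.7000 (then +1.0353 / +3.8637)
    (3,3) via x @ 0.3520
    (2,3) via x @ 1.3873
    (2,2) via y @ 1.7000
    (1,2) via x @ 2.4225  # hit
  → r_3 = 2.4225
beam 4: φ=90°, α=240°
  direction (-0.5000, -0.8660); cell (4,3); t to first gridline: x 0.6800, y 0.5081 (then +2.0000 / +1.1547)
    (4,2) via y @ 0.5081
    (3,2) via x @ 0.6800
    (3,1) via y @ 1.6628  # hit
  → r_4 = 1.6628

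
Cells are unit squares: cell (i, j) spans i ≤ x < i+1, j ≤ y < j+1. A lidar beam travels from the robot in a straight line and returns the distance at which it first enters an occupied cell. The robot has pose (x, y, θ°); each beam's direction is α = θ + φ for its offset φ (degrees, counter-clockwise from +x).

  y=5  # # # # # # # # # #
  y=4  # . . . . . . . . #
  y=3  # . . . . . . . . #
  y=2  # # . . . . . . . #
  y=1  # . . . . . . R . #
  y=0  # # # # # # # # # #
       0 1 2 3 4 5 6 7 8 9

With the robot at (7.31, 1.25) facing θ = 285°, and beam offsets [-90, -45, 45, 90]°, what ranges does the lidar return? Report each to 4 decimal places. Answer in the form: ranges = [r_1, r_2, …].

beam 1: φ=-90°, α=195°
  d=(-0.9659,-0.2588)  start (7,1)  tX=0.3209 tY=0.9659  stride 1/|dx|=1.0353 1/|dy|=3.8637
    cross x-line → (6,1), t=0.3209
    cross y-line → (6,0), t=0.9659 (wall)
  → r_1 = 0.9659
beam 2: φ=-45°, α=240°
  d=(-0.5000,-0.8660)  start (7,1)  tX=0.6200 tY=0.2887  stride 1/|dx|=2.0000 1/|dy|=1.1547
    cross y-line → (7,0), t=0.2887 (wall)
  → r_2 = 0.2887
beam 3: φ=45°, α=330°
  d=(0.8660,-0.5000)  start (7,1)  tX=0.7967 tY=0.5000  stride 1/|dx|=1.1547 1/|dy|=2.0000
    cross y-line → (7,0), t=0.5000 (wall)
  → r_3 = 0.5000
beam 4: φ=90°, α=15°
  d=(0.9659,0.2588)  start (7,1)  tX=0.7143 tY=2.8978  stride 1/|dx|=1.0353 1/|dy|=3.8637
    cross x-line → (8,1), t=0.7143
    cross x-line → (9,1), t=1.7496 (wall)
  → r_4 = 1.7496

ranges = [0.9659, 0.2887, 0.5000, 1.7496]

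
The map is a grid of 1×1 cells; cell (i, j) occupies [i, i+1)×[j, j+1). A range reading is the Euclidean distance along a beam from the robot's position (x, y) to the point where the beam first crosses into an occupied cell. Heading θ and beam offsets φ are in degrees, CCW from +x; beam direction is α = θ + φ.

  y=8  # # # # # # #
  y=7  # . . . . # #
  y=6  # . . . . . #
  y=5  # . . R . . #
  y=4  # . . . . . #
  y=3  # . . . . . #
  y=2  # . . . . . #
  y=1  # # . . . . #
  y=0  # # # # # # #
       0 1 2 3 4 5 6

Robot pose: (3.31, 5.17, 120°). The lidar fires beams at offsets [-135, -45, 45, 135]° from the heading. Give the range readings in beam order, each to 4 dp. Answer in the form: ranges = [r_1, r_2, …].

ranges = [2.7849, 2.9298, 2.3915, 4.3171]

beam 1: φ=-135°, α=345°
  cosα=0.9659 sinα=-0.2588 | (3,5) | tMaxX 0.7143 tMaxY 0.6568 | tΔX 1.0353 tΔY 3.8637
    t=0.6568 [y] (3,4)
    t=0.7143 [x] (4,4)
    t=1.7496 [x] (5,4)
    t=2.7849 [x] (6,4) — stop
  → r_1 = 2.7849
beam 2: φ=-45°, α=75°
  cosα=0.2588 sinα=0.9659 | (3,5) | tMaxX 2.6660 tMaxY 0.8593 | tΔX 3.8637 tΔY 1.0353
    t=0.8593 [y] (3,6)
    t=1.8946 [y] (3,7)
    t=2.6660 [x] (4,7)
    t=2.9298 [y] (4,8) — stop
  → r_2 = 2.9298
beam 3: φ=45°, α=165°
  cosα=-0.9659 sinα=0.2588 | (3,5) | tMaxX 0.3209 tMaxY 3.2069 | tΔX 1.0353 tΔY 3.8637
    t=0.3209 [x] (2,5)
    t=1.3562 [x] (1,5)
    t=2.3915 [x] (0,5) — stop
  → r_3 = 2.3915
beam 4: φ=135°, α=255°
  cosα=-0.2588 sinα=-0.9659 | (3,5) | tMaxX 1.1977 tMaxY 0.1760 | tΔX 3.8637 tΔY 1.0353
    t=0.1760 [y] (3,4)
    t=1.1977 [x] (2,4)
    t=1.2113 [y] (2,3)
    t=2.2465 [y] (2,2)
    t=3.2818 [y] (2,1)
    t=4.3171 [y] (2,0) — stop
  → r_4 = 4.3171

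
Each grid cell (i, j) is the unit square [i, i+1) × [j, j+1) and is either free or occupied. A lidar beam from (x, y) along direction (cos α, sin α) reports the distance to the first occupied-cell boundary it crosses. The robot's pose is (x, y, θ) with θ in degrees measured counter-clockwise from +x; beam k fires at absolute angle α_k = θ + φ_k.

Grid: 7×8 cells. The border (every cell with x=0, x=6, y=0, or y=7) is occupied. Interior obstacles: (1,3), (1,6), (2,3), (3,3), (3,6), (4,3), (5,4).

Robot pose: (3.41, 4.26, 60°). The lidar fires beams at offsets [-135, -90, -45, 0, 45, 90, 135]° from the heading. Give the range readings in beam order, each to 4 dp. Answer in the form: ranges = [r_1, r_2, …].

ranges = [0.2692, 0.5200, 1.6461, 3.1639, 2.8367, 2.7828, 1.0046]

beam 1: φ=-135°, α=285°
  direction (0.2588, -0.9659); cell (3,4); t to first gridline: x 2.2796, y 0.2692 (then +3.8637 / +1.0353)
    (3,3) via y @ 0.2692  # hit
  → r_1 = 0.2692
beam 2: φ=-90°, α=330°
  direction (0.8660, -0.5000); cell (3,4); t to first gridline: x 0.6813, y 0.5200 (then +1.1547 / +2.0000)
    (3,3) via y @ 0.5200  # hit
  → r_2 = 0.5200
beam 3: φ=-45°, α=15°
  direction (0.9659, 0.2588); cell (3,4); t to first gridline: x 0.6108, y 2.8591 (then +1.0353 / +3.8637)
    (4,4) via x @ 0.6108
    (5,4) via x @ 1.6461  # hit
  → r_3 = 1.6461
beam 4: φ=0°, α=60°
  direction (0.5000, 0.8660); cell (3,4); t to first gridline: x 1.1800, y 0.8545 (then +2.0000 / +1.1547)
    (3,5) via y @ 0.8545
    (4,5) via x @ 1.1800
    (4,6) via y @ 2.0092
    (4,7) via y @ 3.1639  # hit
  → r_4 = 3.1639
beam 5: φ=45°, α=105°
  direction (-0.2588, 0.9659); cell (3,4); t to first gridline: x 1.5841, y 0.7661 (then +3.8637 / +1.0353)
    (3,5) via y @ 0.7661
    (2,5) via x @ 1.5841
    (2,6) via y @ 1.8014
    (2,7) via y @ 2.8367  # hit
  → r_5 = 2.8367
beam 6: φ=90°, α=150°
  direction (-0.8660, 0.5000); cell (3,4); t to first gridline: x 0.4734, y 1.4800 (then +1.1547 / +2.0000)
    (2,4) via x @ 0.4734
    (2,5) via y @ 1.4800
    (1,5) via x @ 1.6281
    (0,5) via x @ 2.7828  # hit
  → r_6 = 2.7828
beam 7: φ=135°, α=195°
  direction (-0.9659, -0.2588); cell (3,4); t to first gridline: x 0.4245, y 1.0046 (then +1.0353 / +3.8637)
    (2,4) via x @ 0.4245
    (2,3) via y @ 1.0046  # hit
  → r_7 = 1.0046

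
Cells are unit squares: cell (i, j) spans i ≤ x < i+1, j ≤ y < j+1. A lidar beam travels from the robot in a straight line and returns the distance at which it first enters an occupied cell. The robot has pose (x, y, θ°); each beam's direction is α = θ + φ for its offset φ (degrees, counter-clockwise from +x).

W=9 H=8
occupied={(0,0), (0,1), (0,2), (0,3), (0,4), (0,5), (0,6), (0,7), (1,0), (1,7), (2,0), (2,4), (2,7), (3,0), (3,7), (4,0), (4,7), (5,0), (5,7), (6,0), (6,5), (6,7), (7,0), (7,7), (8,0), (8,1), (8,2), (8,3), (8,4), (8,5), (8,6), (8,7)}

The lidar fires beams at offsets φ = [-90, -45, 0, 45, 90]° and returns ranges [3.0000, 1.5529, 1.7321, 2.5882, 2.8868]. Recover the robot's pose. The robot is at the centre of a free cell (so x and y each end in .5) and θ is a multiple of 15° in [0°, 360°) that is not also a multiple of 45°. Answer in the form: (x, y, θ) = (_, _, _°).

(x, y, θ) = (5.5, 2.5, 300°)

Candidates: 40 free-cell centres × 16 headings = 640 poses. Raycast each; keep the one whose scan matches to 4 dp.
  (3.5, 3.5, 75°): beam 1 = 4.6587 ≠ 3.0000 ✗
  (7.5, 4.5, 300°): beam 1 = 7.0000 ≠ 3.0000 ✗
  (2.5, 5.5, 195°): beam 1 = 1.5529 ≠ 3.0000 ✗
  (1.5, 1.5, 285°): beam 1 = 0.5176 ≠ 3.0000 ✗
  …
  (5.5, 2.5, 300°): r_1=3.0000, r_2=1.5529, r_3=1.7321, r_4=2.5882, r_5=2.8868 — all match ✓
Only this pose fits every beam.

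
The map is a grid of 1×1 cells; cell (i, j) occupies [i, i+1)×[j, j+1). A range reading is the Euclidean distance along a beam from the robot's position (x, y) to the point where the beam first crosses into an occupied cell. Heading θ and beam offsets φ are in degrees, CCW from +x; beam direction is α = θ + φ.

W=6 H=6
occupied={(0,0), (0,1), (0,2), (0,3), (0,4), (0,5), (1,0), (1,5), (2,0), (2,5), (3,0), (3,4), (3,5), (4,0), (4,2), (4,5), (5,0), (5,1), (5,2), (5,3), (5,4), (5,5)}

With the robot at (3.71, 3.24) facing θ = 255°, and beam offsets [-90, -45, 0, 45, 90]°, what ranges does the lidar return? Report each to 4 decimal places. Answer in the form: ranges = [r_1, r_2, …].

ranges = [2.8056, 3.1292, 2.3190, 0.5800, 0.9273]

beam 1: φ=-90°, α=165°
  dir = (cos 165°, sin 165°) = (-0.9659, 0.2588); from cell (3,3)
  next x-line at t=0.7350, next y-line at t=2.9364; Δt_x=1.0353, Δt_y=3.8637
    x: enter (2,3) at t=0.7350
    x: enter (1,3) at t=1.7703
    x: enter (0,3) at t=2.8056 ← occupied
  → r_1 = 2.8056
beam 2: φ=-45°, α=210°
  dir = (cos 210°, sin 210°) = (-0.8660, -0.5000); from cell (3,3)
  next x-line at t=0.8198, next y-line at t=0.4800; Δt_x=1.1547, Δt_y=2.0000
    y: enter (3,2) at t=0.4800
    x: enter (2,2) at t=0.8198
    x: enter (1,2) at t=1.9745
    y: enter (1,1) at t=2.4800
    x: enter (0,1) at t=3.1292 ← occupied
  → r_2 = 3.1292
beam 3: φ=0°, α=255°
  dir = (cos 255°, sin 255°) = (-0.2588, -0.9659); from cell (3,3)
  next x-line at t=2.7432, next y-line at t=0.2485; Δt_x=3.8637, Δt_y=1.0353
    y: enter (3,2) at t=0.2485
    y: enter (3,1) at t=1.2837
    y: enter (3,0) at t=2.3190 ← occupied
  → r_3 = 2.3190
beam 4: φ=45°, α=300°
  dir = (cos 300°, sin 300°) = (0.5000, -0.8660); from cell (3,3)
  next x-line at t=0.5800, next y-line at t=0.2771; Δt_x=2.0000, Δt_y=1.1547
    y: enter (3,2) at t=0.2771
    x: enter (4,2) at t=0.5800 ← occupied
  → r_4 = 0.5800
beam 5: φ=90°, α=345°
  dir = (cos 345°, sin 345°) = (0.9659, -0.2588); from cell (3,3)
  next x-line at t=0.3002, next y-line at t=0.9273; Δt_x=1.0353, Δt_y=3.8637
    x: enter (4,3) at t=0.3002
    y: enter (4,2) at t=0.9273 ← occupied
  → r_5 = 0.9273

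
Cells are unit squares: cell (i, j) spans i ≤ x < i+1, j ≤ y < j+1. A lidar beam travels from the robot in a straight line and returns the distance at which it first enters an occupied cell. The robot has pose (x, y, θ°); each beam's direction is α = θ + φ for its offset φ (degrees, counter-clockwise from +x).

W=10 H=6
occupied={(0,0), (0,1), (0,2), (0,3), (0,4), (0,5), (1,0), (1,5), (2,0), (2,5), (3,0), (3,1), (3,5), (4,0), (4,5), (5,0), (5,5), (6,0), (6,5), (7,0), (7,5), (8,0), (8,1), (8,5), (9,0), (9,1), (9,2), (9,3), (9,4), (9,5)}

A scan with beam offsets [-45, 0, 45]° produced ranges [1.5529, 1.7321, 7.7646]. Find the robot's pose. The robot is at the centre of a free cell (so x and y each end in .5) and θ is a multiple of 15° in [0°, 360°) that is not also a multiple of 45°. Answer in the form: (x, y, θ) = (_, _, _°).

The pose lattice has 30·16 = 480 candidates. Test each by forward raycasting.
  (1.5, 2.5, 150°): beam 1 = 1.9319 ≠ 1.5529 ✗
  (1.5, 3.5, 165°): beam 1 = 1.0000 ≠ 1.5529 ✗
  (6.5, 2.5, 120°): beam 1 = 2.5882 ≠ 1.5529 ✗
  (4.5, 1.5, 150°): beam 1 = 3.6235 ≠ 1.5529 ✗
  …
  (1.5, 2.5, 330°): r_1=1.5529, r_2=1.7321, r_3=7.7646 — all match ✓
No second candidate reproduces the full scan.

(x, y, θ) = (1.5, 2.5, 330°)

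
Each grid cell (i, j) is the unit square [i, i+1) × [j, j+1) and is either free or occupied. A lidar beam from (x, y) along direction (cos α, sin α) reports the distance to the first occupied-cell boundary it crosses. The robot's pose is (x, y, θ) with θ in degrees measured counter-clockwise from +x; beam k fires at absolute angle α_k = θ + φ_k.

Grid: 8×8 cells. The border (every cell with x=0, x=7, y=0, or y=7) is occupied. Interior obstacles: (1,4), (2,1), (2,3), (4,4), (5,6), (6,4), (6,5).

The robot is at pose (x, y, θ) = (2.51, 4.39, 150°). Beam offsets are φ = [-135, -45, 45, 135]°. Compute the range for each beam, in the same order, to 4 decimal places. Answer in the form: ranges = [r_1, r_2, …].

ranges = [1.5426, 2.7021, 0.5280, 0.4038]

beam 1: φ=-135°, α=15°
  d=(0.9659,0.2588)  start (2,4)  tX=0.5073 tY=2.3569  stride 1/|dx|=1.0353 1/|dy|=3.8637
    cross x-line → (3,4), t=0.5073
    cross x-line → (4,4), t=1.5426 (wall)
  → r_1 = 1.5426
beam 2: φ=-45°, α=105°
  d=(-0.2588,0.9659)  start (2,4)  tX=1.9705 tY=0.6315  stride 1/|dx|=3.8637 1/|dy|=1.0353
    cross y-line → (2,5), t=0.6315
    cross y-line → (2,6), t=1.6668
    cross x-line → (1,6), t=1.9705
    cross y-line → (1,7), t=2.7021 (wall)
  → r_2 = 2.7021
beam 3: φ=45°, α=195°
  d=(-0.9659,-0.2588)  start (2,4)  tX=0.5280 tY=1.5068  stride 1/|dx|=1.0353 1/|dy|=3.8637
    cross x-line → (1,4), t=0.5280 (wall)
  → r_3 = 0.5280
beam 4: φ=135°, α=285°
  d=(0.2588,-0.9659)  start (2,4)  tX=1.8932 tY=0.4038  stride 1/|dx|=3.8637 1/|dy|=1.0353
    cross y-line → (2,3), t=0.4038 (wall)
  → r_4 = 0.4038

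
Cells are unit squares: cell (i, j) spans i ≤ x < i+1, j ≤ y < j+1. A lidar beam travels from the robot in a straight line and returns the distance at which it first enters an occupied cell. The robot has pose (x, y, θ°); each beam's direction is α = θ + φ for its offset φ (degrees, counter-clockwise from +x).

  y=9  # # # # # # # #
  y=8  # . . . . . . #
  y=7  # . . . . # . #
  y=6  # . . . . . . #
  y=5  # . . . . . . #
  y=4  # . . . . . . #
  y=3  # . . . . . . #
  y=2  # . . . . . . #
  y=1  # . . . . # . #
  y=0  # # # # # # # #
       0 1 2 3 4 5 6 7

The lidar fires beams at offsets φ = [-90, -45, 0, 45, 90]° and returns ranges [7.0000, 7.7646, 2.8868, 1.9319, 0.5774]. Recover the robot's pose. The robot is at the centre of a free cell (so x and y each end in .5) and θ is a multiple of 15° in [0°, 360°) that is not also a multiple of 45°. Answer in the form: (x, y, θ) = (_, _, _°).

(x, y, θ) = (3.5, 1.5, 150°)

Candidates: 46 free-cell centres × 16 headings = 736 poses. Raycast each; keep the one whose scan matches to 4 dp.
  (5.5, 2.5, 60°): beam 1 = 1.7321 ≠ 7.0000 ✗
  (1.5, 1.5, 75°): beam 1 = 1.9319 ≠ 7.0000 ✗
  (2.5, 3.5, 30°): beam 1 = 2.8868 ≠ 7.0000 ✗
  …
  (3.5, 1.5, 150°): r_1=7.0000, r_2=7.7646, r_3=2.8868, r_4=1.9319, r_5=0.5774 — all match ✓
Unique over the lattice → pose = (3.5, 1.5, 150°).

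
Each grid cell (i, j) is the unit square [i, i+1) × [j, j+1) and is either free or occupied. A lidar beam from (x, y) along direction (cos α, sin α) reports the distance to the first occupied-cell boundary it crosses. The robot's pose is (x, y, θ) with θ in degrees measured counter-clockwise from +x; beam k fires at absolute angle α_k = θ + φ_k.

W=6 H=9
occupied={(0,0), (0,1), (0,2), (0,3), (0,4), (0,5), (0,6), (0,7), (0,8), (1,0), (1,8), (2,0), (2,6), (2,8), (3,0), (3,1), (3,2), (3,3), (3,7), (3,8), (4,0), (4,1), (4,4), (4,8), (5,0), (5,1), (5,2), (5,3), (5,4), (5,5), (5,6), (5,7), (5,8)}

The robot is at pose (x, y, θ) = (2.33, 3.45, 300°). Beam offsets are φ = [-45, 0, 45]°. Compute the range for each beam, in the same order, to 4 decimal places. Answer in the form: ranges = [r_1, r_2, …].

beam 1: φ=-45°, α=255°
  d=(-0.2588,-0.9659)  start (2,3)  tX=1.2750 tY=0.4659  stride 1/|dx|=3.8637 1/|dy|=1.0353
    cross y-line → (2,2), t=0.4659
    cross x-line → (1,2), t=1.2750
    cross y-line → (1,1), t=1.5012
    cross y-line → (1,0), t=2.5364 (wall)
  → r_1 = 2.5364
beam 2: φ=0°, α=300°
  d=(0.5000,-0.8660)  start (2,3)  tX=1.3400 tY=0.5196  stride 1/|dx|=2.0000 1/|dy|=1.1547
    cross y-line → (2,2), t=0.5196
    cross x-line → (3,2), t=1.3400 (wall)
  → r_2 = 1.3400
beam 3: φ=45°, α=345°
  d=(0.9659,-0.2588)  start (2,3)  tX=0.6936 tY=1.7387  stride 1/|dx|=1.0353 1/|dy|=3.8637
    cross x-line → (3,3), t=0.6936 (wall)
  → r_3 = 0.6936

ranges = [2.5364, 1.3400, 0.6936]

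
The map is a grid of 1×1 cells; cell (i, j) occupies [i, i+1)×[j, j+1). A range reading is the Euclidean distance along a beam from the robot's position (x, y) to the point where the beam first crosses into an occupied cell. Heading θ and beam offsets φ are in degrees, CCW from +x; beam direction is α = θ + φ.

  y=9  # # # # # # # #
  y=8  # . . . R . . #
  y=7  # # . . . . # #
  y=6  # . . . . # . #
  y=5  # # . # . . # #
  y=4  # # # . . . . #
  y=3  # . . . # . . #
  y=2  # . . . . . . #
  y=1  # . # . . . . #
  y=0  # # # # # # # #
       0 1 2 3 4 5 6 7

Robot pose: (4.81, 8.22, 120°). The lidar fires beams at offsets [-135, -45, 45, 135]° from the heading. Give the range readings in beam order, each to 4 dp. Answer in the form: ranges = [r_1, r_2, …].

ranges = [1.2320, 0.8075, 3.0137, 3.1296]

beam 1: φ=-135°, α=345°
  dir = (cos 345°, sin 345°) = (0.9659, -0.2588); from cell (4,8)
  next x-line at t=0.1967, next y-line at t=0.8500; Δt_x=1.0353, Δt_y=3.8637
    x: enter (5,8) at t=0.1967
    y: enter (5,7) at t=0.8500
    x: enter (6,7) at t=1.2320 ← occupied
  → r_1 = 1.2320
beam 2: φ=-45°, α=75°
  dir = (cos 75°, sin 75°) = (0.2588, 0.9659); from cell (4,8)
  next x-line at t=0.7341, next y-line at t=0.8075; Δt_x=3.8637, Δt_y=1.0353
    x: enter (5,8) at t=0.7341
    y: enter (5,9) at t=0.8075 ← occupied
  → r_2 = 0.8075
beam 3: φ=45°, α=165°
  dir = (cos 165°, sin 165°) = (-0.9659, 0.2588); from cell (4,8)
  next x-line at t=0.8386, next y-line at t=3.0137; Δt_x=1.0353, Δt_y=3.8637
    x: enter (3,8) at t=0.8386
    x: enter (2,8) at t=1.8738
    x: enter (1,8) at t=2.9091
    y: enter (1,9) at t=3.0137 ← occupied
  → r_3 = 3.0137
beam 4: φ=135°, α=255°
  dir = (cos 255°, sin 255°) = (-0.2588, -0.9659); from cell (4,8)
  next x-line at t=3.1296, next y-line at t=0.2278; Δt_x=3.8637, Δt_y=1.0353
    y: enter (4,7) at t=0.2278
    y: enter (4,6) at t=1.2630
    y: enter (4,5) at t=2.2983
    x: enter (3,5) at t=3.1296 ← occupied
  → r_4 = 3.1296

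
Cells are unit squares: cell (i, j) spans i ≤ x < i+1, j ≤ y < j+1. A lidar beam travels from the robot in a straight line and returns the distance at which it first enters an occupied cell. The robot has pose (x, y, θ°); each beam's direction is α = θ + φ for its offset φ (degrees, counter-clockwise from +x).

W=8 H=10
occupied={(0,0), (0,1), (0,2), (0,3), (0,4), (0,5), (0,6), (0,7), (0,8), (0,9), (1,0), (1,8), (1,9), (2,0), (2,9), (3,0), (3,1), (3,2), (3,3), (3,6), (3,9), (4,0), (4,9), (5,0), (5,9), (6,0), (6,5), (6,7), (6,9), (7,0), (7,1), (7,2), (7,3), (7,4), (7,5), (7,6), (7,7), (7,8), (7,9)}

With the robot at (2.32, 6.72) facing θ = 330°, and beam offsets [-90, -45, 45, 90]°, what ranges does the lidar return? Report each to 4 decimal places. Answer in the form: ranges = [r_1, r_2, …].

ranges = [2.6400, 2.8160, 0.7040, 2.6327]

beam 1: φ=-90°, α=240°
  dir = (cos 240°, sin 240°) = (-0.5000, -0.8660); from cell (2,6)
  next x-line at t=0.6400, next y-line at t=0.8314; Δt_x=2.0000, Δt_y=1.1547
    x: enter (1,6) at t=0.6400
    y: enter (1,5) at t=0.8314
    y: enter (1,4) at t=1.9861
    x: enter (0,4) at t=2.6400 ← occupied
  → r_1 = 2.6400
beam 2: φ=-45°, α=285°
  dir = (cos 285°, sin 285°) = (0.2588, -0.9659); from cell (2,6)
  next x-line at t=2.6273, next y-line at t=0.7454; Δt_x=3.8637, Δt_y=1.0353
    y: enter (2,5) at t=0.7454
    y: enter (2,4) at t=1.7807
    x: enter (3,4) at t=2.6273
    y: enter (3,3) at t=2.8160 ← occupied
  → r_2 = 2.8160
beam 3: φ=45°, α=15°
  dir = (cos 15°, sin 15°) = (0.9659, 0.2588); from cell (2,6)
  next x-line at t=0.7040, next y-line at t=1.0818; Δt_x=1.0353, Δt_y=3.8637
    x: enter (3,6) at t=0.7040 ← occupied
  → r_3 = 0.7040
beam 4: φ=90°, α=60°
  dir = (cos 60°, sin 60°) = (0.5000, 0.8660); from cell (2,6)
  next x-line at t=1.3600, next y-line at t=0.3233; Δt_x=2.0000, Δt_y=1.1547
    y: enter (2,7) at t=0.3233
    x: enter (3,7) at t=1.3600
    y: enter (3,8) at t=1.4780
    y: enter (3,9) at t=2.6327 ← occupied
  → r_4 = 2.6327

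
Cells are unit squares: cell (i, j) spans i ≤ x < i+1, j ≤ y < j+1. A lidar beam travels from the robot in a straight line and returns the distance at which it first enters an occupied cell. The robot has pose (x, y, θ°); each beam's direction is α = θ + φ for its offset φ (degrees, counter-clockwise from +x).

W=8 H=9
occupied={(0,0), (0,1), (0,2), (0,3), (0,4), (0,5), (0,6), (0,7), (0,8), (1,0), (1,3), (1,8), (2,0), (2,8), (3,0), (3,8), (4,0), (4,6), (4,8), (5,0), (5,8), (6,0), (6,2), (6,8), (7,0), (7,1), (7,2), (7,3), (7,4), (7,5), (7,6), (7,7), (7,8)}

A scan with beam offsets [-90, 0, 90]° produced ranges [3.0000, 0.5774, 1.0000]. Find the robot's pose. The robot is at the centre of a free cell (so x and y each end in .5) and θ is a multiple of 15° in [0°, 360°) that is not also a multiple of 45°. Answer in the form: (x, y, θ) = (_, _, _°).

(x, y, θ) = (4.5, 1.5, 240°)

The pose lattice has 39·16 = 624 candidates. Test each by forward raycasting.
  (1.5, 7.5, 150°): beam 1 = 0.5774 ≠ 3.0000 ✗
  (6.5, 7.5, 120°): beam 1 = 0.5774 ≠ 3.0000 ✗
  (1.5, 6.5, 210°): beam 1 = 1.0000 ≠ 3.0000 ✗
  (6.5, 7.5, 30°): beam 1 = 1.0000 ≠ 3.0000 ✗
  …
  (4.5, 1.5, 240°): r_1=3.0000, r_2=0.5774, r_3=1.0000 — all match ✓
Only this pose fits every beam.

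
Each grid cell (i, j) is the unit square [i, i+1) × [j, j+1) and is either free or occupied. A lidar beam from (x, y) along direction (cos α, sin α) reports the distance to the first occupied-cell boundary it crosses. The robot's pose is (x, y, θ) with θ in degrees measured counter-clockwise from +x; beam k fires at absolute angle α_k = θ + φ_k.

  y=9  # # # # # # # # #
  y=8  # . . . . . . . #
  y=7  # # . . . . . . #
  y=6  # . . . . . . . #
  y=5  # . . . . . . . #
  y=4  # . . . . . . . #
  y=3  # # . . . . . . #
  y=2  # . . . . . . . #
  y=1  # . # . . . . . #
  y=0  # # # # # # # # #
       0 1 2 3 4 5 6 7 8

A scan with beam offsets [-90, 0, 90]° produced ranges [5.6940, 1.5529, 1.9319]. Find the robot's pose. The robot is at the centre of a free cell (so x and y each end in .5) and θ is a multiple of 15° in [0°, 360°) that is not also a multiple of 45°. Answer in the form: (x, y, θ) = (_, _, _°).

(x, y, θ) = (3.5, 3.5, 165°)

Candidates: 53 free-cell centres × 16 headings = 848 poses. Raycast each; keep the one whose scan matches to 4 dp.
  (3.5, 2.5, 345°): beam 1 = 1.5529 ≠ 5.6940 ✗
  (6.5, 3.5, 285°): beam 2 = 2.5882 ≠ 1.5529 ✗
  (3.5, 6.5, 120°): beam 1 = 5.0000 ≠ 5.6940 ✗
  (4.5, 1.5, 15°): beam 1 = 0.5176 ≠ 5.6940 ✗
  …
  (3.5, 3.5, 165°): r_1=5.6940, r_2=1.5529, r_3=1.9319 — all match ✓
Only this pose fits every beam.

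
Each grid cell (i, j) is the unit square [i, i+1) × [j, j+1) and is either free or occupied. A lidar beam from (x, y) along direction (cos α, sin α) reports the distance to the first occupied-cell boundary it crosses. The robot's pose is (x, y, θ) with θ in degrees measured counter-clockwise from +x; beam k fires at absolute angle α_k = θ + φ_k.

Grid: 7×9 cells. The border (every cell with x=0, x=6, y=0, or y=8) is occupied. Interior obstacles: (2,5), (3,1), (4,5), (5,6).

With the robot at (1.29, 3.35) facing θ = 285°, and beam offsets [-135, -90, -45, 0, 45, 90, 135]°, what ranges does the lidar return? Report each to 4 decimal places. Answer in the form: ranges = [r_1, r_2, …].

beam 1: φ=-135°, α=150°
  direction (-0.8660, 0.5000); cell (1,3); t to first gridline: x 0.3349, y 1.3000 (then +1.1547 / +2.0000)
    (0,3) via x @ 0.3349  # hit
  → r_1 = 0.3349
beam 2: φ=-90°, α=195°
  direction (-0.9659, -0.2588); cell (1,3); t to first gridline: x 0.3002, y 1.3523 (then +1.0353 / +3.8637)
    (0,3) via x @ 0.3002  # hit
  → r_2 = 0.3002
beam 3: φ=-45°, α=240°
  direction (-0.5000, -0.8660); cell (1,3); t to first gridline: x 0.5800, y 0.4041 (then +2.0000 / +1.1547)
    (1,2) via y @ 0.4041
    (0,2) via x @ 0.5800  # hit
  → r_3 = 0.5800
beam 4: φ=0°, α=285°
  direction (0.2588, -0.9659); cell (1,3); t to first gridline: x 2.7432, y 0.3623 (then +3.8637 / +1.0353)
    (1,2) via y @ 0.3623
    (1,1) via y @ 1.3976
    (1,0) via y @ 2.4329  # hit
  → r_4 = 2.4329
beam 5: φ=45°, α=330°
  direction (0.8660, -0.5000); cell (1,3); t to first gridline: x 0.8198, y 0.7000 (then +1.1547 / +2.0000)
    (1,2) via y @ 0.7000
    (2,2) via x @ 0.8198
    (3,2) via x @ 1.9745
    (3,1) via y @ 2.7000  # hit
  → r_5 = 2.7000
beam 6: φ=90°, α=15°
  direction (0.9659, 0.2588); cell (1,3); t to first gridline: x 0.7350, y 2.5114 (then +1.0353 / +3.8637)
    (2,3) via x @ 0.7350
    (3,3) via x @ 1.7703
    (3,4) via y @ 2.5114
    (4,4) via x @ 2.8056
    (5,4) via x @ 3.8409
    (6,4) via x @ 4.8762  # hit
  → r_6 = 4.8762
beam 7: φ=135°, α=60°
  direction (0.5000, 0.8660); cell (1,3); t to first gridline: x 1.4200, y 0.7506 (then +2.0000 / +1.1547)
    (1,4) via y @ 0.7506
    (2,4) via x @ 1.4200
    (2,5) via y @ 1.9053  # hit
  → r_7 = 1.9053

ranges = [0.3349, 0.3002, 0.5800, 2.4329, 2.7000, 4.8762, 1.9053]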